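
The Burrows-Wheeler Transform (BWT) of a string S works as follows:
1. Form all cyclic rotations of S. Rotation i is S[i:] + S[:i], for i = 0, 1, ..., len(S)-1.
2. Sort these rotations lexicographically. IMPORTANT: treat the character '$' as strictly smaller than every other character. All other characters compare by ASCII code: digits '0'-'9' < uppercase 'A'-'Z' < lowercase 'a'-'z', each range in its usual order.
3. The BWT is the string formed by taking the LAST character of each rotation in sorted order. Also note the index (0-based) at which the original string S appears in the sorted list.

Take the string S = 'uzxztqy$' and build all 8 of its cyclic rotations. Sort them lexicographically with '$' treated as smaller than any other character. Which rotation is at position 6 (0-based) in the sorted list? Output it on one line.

All 8 rotations (rotation i = S[i:]+S[:i]):
  rot[0] = uzxztqy$
  rot[1] = zxztqy$u
  rot[2] = xztqy$uz
  rot[3] = ztqy$uzx
  rot[4] = tqy$uzxz
  rot[5] = qy$uzxzt
  rot[6] = y$uzxztq
  rot[7] = $uzxztqy
Sorted (with $ < everything):
  sorted[0] = $uzxztqy
  sorted[1] = qy$uzxzt
  sorted[2] = tqy$uzxz
  sorted[3] = uzxztqy$
  sorted[4] = xztqy$uz
  sorted[5] = y$uzxztq
  sorted[6] = ztqy$uzx
  sorted[7] = zxztqy$u
sorted[6] = ztqy$uzx

Answer: ztqy$uzx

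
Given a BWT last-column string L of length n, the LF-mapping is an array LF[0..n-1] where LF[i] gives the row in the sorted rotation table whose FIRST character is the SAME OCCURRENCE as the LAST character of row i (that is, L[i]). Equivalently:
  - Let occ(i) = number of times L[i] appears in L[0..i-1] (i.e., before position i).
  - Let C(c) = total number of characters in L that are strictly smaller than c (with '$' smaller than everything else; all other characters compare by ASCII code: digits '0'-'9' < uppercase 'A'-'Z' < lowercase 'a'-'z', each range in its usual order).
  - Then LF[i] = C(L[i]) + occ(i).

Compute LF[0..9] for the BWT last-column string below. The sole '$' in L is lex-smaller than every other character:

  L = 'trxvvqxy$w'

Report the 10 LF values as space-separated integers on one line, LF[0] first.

Char counts: '$':1, 'q':1, 'r':1, 't':1, 'v':2, 'w':1, 'x':2, 'y':1
C (first-col start): C('$')=0, C('q')=1, C('r')=2, C('t')=3, C('v')=4, C('w')=6, C('x')=7, C('y')=9
L[0]='t': occ=0, LF[0]=C('t')+0=3+0=3
L[1]='r': occ=0, LF[1]=C('r')+0=2+0=2
L[2]='x': occ=0, LF[2]=C('x')+0=7+0=7
L[3]='v': occ=0, LF[3]=C('v')+0=4+0=4
L[4]='v': occ=1, LF[4]=C('v')+1=4+1=5
L[5]='q': occ=0, LF[5]=C('q')+0=1+0=1
L[6]='x': occ=1, LF[6]=C('x')+1=7+1=8
L[7]='y': occ=0, LF[7]=C('y')+0=9+0=9
L[8]='$': occ=0, LF[8]=C('$')+0=0+0=0
L[9]='w': occ=0, LF[9]=C('w')+0=6+0=6

Answer: 3 2 7 4 5 1 8 9 0 6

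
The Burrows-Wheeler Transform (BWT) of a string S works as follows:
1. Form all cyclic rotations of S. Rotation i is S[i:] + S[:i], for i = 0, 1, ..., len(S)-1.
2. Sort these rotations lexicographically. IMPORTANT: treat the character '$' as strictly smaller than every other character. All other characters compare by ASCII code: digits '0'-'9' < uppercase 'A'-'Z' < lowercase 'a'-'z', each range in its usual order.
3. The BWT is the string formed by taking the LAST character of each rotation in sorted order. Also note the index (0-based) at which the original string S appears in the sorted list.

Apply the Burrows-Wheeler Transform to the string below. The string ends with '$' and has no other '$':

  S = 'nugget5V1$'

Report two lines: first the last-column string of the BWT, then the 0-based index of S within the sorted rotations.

All 10 rotations (rotation i = S[i:]+S[:i]):
  rot[0] = nugget5V1$
  rot[1] = ugget5V1$n
  rot[2] = gget5V1$nu
  rot[3] = get5V1$nug
  rot[4] = et5V1$nugg
  rot[5] = t5V1$nugge
  rot[6] = 5V1$nugget
  rot[7] = V1$nugget5
  rot[8] = 1$nugget5V
  rot[9] = $nugget5V1
Sorted (with $ < everything):
  sorted[0] = $nugget5V1  (last char: '1')
  sorted[1] = 1$nugget5V  (last char: 'V')
  sorted[2] = 5V1$nugget  (last char: 't')
  sorted[3] = V1$nugget5  (last char: '5')
  sorted[4] = et5V1$nugg  (last char: 'g')
  sorted[5] = get5V1$nug  (last char: 'g')
  sorted[6] = gget5V1$nu  (last char: 'u')
  sorted[7] = nugget5V1$  (last char: '$')
  sorted[8] = t5V1$nugge  (last char: 'e')
  sorted[9] = ugget5V1$n  (last char: 'n')
Last column: 1Vt5ggu$en
Original string S is at sorted index 7

Answer: 1Vt5ggu$en
7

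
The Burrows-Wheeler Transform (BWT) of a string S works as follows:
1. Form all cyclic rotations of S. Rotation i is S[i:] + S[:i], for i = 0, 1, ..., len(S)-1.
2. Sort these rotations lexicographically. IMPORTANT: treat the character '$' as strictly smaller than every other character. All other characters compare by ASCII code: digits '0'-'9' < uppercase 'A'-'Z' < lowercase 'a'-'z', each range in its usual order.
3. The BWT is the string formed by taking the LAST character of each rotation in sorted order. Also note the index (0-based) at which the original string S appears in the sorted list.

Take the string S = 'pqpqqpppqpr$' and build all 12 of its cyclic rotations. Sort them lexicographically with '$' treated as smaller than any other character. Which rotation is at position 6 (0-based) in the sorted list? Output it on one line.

Answer: pr$pqpqqpppq

Derivation:
All 12 rotations (rotation i = S[i:]+S[:i]):
  rot[0] = pqpqqpppqpr$
  rot[1] = qpqqpppqpr$p
  rot[2] = pqqpppqpr$pq
  rot[3] = qqpppqpr$pqp
  rot[4] = qpppqpr$pqpq
  rot[5] = pppqpr$pqpqq
  rot[6] = ppqpr$pqpqqp
  rot[7] = pqpr$pqpqqpp
  rot[8] = qpr$pqpqqppp
  rot[9] = pr$pqpqqpppq
  rot[10] = r$pqpqqpppqp
  rot[11] = $pqpqqpppqpr
Sorted (with $ < everything):
  sorted[0] = $pqpqqpppqpr
  sorted[1] = pppqpr$pqpqq
  sorted[2] = ppqpr$pqpqqp
  sorted[3] = pqpqqpppqpr$
  sorted[4] = pqpr$pqpqqpp
  sorted[5] = pqqpppqpr$pq
  sorted[6] = pr$pqpqqpppq
  sorted[7] = qpppqpr$pqpq
  sorted[8] = qpqqpppqpr$p
  sorted[9] = qpr$pqpqqppp
  sorted[10] = qqpppqpr$pqp
  sorted[11] = r$pqpqqpppqp
sorted[6] = pr$pqpqqpppq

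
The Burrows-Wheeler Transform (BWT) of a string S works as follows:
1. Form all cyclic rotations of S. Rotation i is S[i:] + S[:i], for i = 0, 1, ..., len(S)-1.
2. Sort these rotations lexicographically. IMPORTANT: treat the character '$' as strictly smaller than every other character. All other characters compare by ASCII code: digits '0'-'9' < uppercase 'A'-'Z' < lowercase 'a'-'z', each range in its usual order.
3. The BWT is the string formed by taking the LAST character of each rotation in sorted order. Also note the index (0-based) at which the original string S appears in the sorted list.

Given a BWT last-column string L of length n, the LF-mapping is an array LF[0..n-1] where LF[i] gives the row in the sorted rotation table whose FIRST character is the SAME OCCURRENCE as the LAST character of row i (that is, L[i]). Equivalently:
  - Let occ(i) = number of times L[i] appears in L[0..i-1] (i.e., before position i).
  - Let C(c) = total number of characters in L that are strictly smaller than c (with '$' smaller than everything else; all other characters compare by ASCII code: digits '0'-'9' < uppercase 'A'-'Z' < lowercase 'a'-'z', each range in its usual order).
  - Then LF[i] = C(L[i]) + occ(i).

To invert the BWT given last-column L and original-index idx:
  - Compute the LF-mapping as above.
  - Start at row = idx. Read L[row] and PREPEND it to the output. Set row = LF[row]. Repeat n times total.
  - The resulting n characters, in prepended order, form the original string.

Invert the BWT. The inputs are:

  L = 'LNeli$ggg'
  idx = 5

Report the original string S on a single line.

LF mapping: 1 2 3 8 7 0 4 5 6
Walk LF starting at row 5, prepending L[row]:
  step 1: row=5, L[5]='$', prepend. Next row=LF[5]=0
  step 2: row=0, L[0]='L', prepend. Next row=LF[0]=1
  step 3: row=1, L[1]='N', prepend. Next row=LF[1]=2
  step 4: row=2, L[2]='e', prepend. Next row=LF[2]=3
  step 5: row=3, L[3]='l', prepend. Next row=LF[3]=8
  step 6: row=8, L[8]='g', prepend. Next row=LF[8]=6
  step 7: row=6, L[6]='g', prepend. Next row=LF[6]=4
  step 8: row=4, L[4]='i', prepend. Next row=LF[4]=7
  step 9: row=7, L[7]='g', prepend. Next row=LF[7]=5
Reversed output: giggleNL$

Answer: giggleNL$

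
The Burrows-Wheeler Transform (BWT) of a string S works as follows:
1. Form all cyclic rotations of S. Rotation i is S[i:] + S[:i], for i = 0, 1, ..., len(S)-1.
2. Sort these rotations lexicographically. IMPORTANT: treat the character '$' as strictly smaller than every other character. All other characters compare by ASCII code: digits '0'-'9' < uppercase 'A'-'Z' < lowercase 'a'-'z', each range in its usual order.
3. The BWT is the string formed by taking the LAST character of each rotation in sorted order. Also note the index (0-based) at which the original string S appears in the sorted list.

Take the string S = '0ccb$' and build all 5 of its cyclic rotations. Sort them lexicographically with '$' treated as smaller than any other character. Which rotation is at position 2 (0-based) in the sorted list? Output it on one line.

All 5 rotations (rotation i = S[i:]+S[:i]):
  rot[0] = 0ccb$
  rot[1] = ccb$0
  rot[2] = cb$0c
  rot[3] = b$0cc
  rot[4] = $0ccb
Sorted (with $ < everything):
  sorted[0] = $0ccb
  sorted[1] = 0ccb$
  sorted[2] = b$0cc
  sorted[3] = cb$0c
  sorted[4] = ccb$0
sorted[2] = b$0cc

Answer: b$0cc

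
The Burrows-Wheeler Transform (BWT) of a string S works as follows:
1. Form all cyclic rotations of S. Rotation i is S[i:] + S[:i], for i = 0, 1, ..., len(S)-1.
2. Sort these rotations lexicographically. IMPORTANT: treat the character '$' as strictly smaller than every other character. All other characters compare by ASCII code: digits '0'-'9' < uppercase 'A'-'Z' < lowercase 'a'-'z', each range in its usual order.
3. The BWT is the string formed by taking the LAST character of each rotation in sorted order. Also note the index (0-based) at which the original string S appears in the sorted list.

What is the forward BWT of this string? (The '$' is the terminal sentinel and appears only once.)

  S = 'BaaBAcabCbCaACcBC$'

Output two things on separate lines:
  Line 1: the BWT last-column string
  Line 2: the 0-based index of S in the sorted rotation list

Answer: CaBac$BbbACaBcCaCA
5

Derivation:
All 18 rotations (rotation i = S[i:]+S[:i]):
  rot[0] = BaaBAcabCbCaACcBC$
  rot[1] = aaBAcabCbCaACcBC$B
  rot[2] = aBAcabCbCaACcBC$Ba
  rot[3] = BAcabCbCaACcBC$Baa
  rot[4] = AcabCbCaACcBC$BaaB
  rot[5] = cabCbCaACcBC$BaaBA
  rot[6] = abCbCaACcBC$BaaBAc
  rot[7] = bCbCaACcBC$BaaBAca
  rot[8] = CbCaACcBC$BaaBAcab
  rot[9] = bCaACcBC$BaaBAcabC
  rot[10] = CaACcBC$BaaBAcabCb
  rot[11] = aACcBC$BaaBAcabCbC
  rot[12] = ACcBC$BaaBAcabCbCa
  rot[13] = CcBC$BaaBAcabCbCaA
  rot[14] = cBC$BaaBAcabCbCaAC
  rot[15] = BC$BaaBAcabCbCaACc
  rot[16] = C$BaaBAcabCbCaACcB
  rot[17] = $BaaBAcabCbCaACcBC
Sorted (with $ < everything):
  sorted[0] = $BaaBAcabCbCaACcBC  (last char: 'C')
  sorted[1] = ACcBC$BaaBAcabCbCa  (last char: 'a')
  sorted[2] = AcabCbCaACcBC$BaaB  (last char: 'B')
  sorted[3] = BAcabCbCaACcBC$Baa  (last char: 'a')
  sorted[4] = BC$BaaBAcabCbCaACc  (last char: 'c')
  sorted[5] = BaaBAcabCbCaACcBC$  (last char: '$')
  sorted[6] = C$BaaBAcabCbCaACcB  (last char: 'B')
  sorted[7] = CaACcBC$BaaBAcabCb  (last char: 'b')
  sorted[8] = CbCaACcBC$BaaBAcab  (last char: 'b')
  sorted[9] = CcBC$BaaBAcabCbCaA  (last char: 'A')
  sorted[10] = aACcBC$BaaBAcabCbC  (last char: 'C')
  sorted[11] = aBAcabCbCaACcBC$Ba  (last char: 'a')
  sorted[12] = aaBAcabCbCaACcBC$B  (last char: 'B')
  sorted[13] = abCbCaACcBC$BaaBAc  (last char: 'c')
  sorted[14] = bCaACcBC$BaaBAcabC  (last char: 'C')
  sorted[15] = bCbCaACcBC$BaaBAca  (last char: 'a')
  sorted[16] = cBC$BaaBAcabCbCaAC  (last char: 'C')
  sorted[17] = cabCbCaACcBC$BaaBA  (last char: 'A')
Last column: CaBac$BbbACaBcCaCA
Original string S is at sorted index 5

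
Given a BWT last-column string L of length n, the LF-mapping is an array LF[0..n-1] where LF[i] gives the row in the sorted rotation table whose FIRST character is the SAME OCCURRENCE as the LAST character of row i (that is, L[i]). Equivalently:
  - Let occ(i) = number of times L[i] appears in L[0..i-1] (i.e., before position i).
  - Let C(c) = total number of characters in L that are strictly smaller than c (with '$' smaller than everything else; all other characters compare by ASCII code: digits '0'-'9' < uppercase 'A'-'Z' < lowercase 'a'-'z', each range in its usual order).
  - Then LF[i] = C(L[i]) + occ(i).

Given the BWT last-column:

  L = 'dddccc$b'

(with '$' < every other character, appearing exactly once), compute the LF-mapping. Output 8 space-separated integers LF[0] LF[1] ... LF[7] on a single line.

Answer: 5 6 7 2 3 4 0 1

Derivation:
Char counts: '$':1, 'b':1, 'c':3, 'd':3
C (first-col start): C('$')=0, C('b')=1, C('c')=2, C('d')=5
L[0]='d': occ=0, LF[0]=C('d')+0=5+0=5
L[1]='d': occ=1, LF[1]=C('d')+1=5+1=6
L[2]='d': occ=2, LF[2]=C('d')+2=5+2=7
L[3]='c': occ=0, LF[3]=C('c')+0=2+0=2
L[4]='c': occ=1, LF[4]=C('c')+1=2+1=3
L[5]='c': occ=2, LF[5]=C('c')+2=2+2=4
L[6]='$': occ=0, LF[6]=C('$')+0=0+0=0
L[7]='b': occ=0, LF[7]=C('b')+0=1+0=1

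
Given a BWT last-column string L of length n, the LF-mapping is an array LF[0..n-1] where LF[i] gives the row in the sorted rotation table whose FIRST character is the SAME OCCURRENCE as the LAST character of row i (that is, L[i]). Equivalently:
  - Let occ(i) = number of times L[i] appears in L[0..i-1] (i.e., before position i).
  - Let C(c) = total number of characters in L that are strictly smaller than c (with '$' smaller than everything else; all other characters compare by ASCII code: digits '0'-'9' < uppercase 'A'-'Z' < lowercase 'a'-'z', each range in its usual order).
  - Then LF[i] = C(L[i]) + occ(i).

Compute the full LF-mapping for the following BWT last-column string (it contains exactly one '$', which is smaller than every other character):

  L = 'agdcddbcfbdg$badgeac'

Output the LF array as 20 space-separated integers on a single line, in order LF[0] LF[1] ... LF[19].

Answer: 1 17 10 7 11 12 4 8 16 5 13 18 0 6 2 14 19 15 3 9

Derivation:
Char counts: '$':1, 'a':3, 'b':3, 'c':3, 'd':5, 'e':1, 'f':1, 'g':3
C (first-col start): C('$')=0, C('a')=1, C('b')=4, C('c')=7, C('d')=10, C('e')=15, C('f')=16, C('g')=17
L[0]='a': occ=0, LF[0]=C('a')+0=1+0=1
L[1]='g': occ=0, LF[1]=C('g')+0=17+0=17
L[2]='d': occ=0, LF[2]=C('d')+0=10+0=10
L[3]='c': occ=0, LF[3]=C('c')+0=7+0=7
L[4]='d': occ=1, LF[4]=C('d')+1=10+1=11
L[5]='d': occ=2, LF[5]=C('d')+2=10+2=12
L[6]='b': occ=0, LF[6]=C('b')+0=4+0=4
L[7]='c': occ=1, LF[7]=C('c')+1=7+1=8
L[8]='f': occ=0, LF[8]=C('f')+0=16+0=16
L[9]='b': occ=1, LF[9]=C('b')+1=4+1=5
L[10]='d': occ=3, LF[10]=C('d')+3=10+3=13
L[11]='g': occ=1, LF[11]=C('g')+1=17+1=18
L[12]='$': occ=0, LF[12]=C('$')+0=0+0=0
L[13]='b': occ=2, LF[13]=C('b')+2=4+2=6
L[14]='a': occ=1, LF[14]=C('a')+1=1+1=2
L[15]='d': occ=4, LF[15]=C('d')+4=10+4=14
L[16]='g': occ=2, LF[16]=C('g')+2=17+2=19
L[17]='e': occ=0, LF[17]=C('e')+0=15+0=15
L[18]='a': occ=2, LF[18]=C('a')+2=1+2=3
L[19]='c': occ=2, LF[19]=C('c')+2=7+2=9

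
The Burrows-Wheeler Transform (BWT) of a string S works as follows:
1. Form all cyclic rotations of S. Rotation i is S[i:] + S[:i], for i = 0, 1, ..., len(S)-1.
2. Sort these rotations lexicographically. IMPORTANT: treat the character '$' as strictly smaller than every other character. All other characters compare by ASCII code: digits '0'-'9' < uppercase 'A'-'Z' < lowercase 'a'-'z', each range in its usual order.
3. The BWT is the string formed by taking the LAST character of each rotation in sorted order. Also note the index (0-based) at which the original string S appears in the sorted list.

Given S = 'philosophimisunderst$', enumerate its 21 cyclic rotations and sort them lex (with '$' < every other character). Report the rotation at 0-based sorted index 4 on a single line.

All 21 rotations (rotation i = S[i:]+S[:i]):
  rot[0] = philosophimisunderst$
  rot[1] = hilosophimisunderst$p
  rot[2] = ilosophimisunderst$ph
  rot[3] = losophimisunderst$phi
  rot[4] = osophimisunderst$phil
  rot[5] = sophimisunderst$philo
  rot[6] = ophimisunderst$philos
  rot[7] = phimisunderst$philoso
  rot[8] = himisunderst$philosop
  rot[9] = imisunderst$philosoph
  rot[10] = misunderst$philosophi
  rot[11] = isunderst$philosophim
  rot[12] = sunderst$philosophimi
  rot[13] = underst$philosophimis
  rot[14] = nderst$philosophimisu
  rot[15] = derst$philosophimisun
  rot[16] = erst$philosophimisund
  rot[17] = rst$philosophimisunde
  rot[18] = st$philosophimisunder
  rot[19] = t$philosophimisunders
  rot[20] = $philosophimisunderst
Sorted (with $ < everything):
  sorted[0] = $philosophimisunderst
  sorted[1] = derst$philosophimisun
  sorted[2] = erst$philosophimisund
  sorted[3] = hilosophimisunderst$p
  sorted[4] = himisunderst$philosop
  sorted[5] = ilosophimisunderst$ph
  sorted[6] = imisunderst$philosoph
  sorted[7] = isunderst$philosophim
  sorted[8] = losophimisunderst$phi
  sorted[9] = misunderst$philosophi
  sorted[10] = nderst$philosophimisu
  sorted[11] = ophimisunderst$philos
  sorted[12] = osophimisunderst$phil
  sorted[13] = philosophimisunderst$
  sorted[14] = phimisunderst$philoso
  sorted[15] = rst$philosophimisunde
  sorted[16] = sophimisunderst$philo
  sorted[17] = st$philosophimisunder
  sorted[18] = sunderst$philosophimi
  sorted[19] = t$philosophimisunders
  sorted[20] = underst$philosophimis
sorted[4] = himisunderst$philosop

Answer: himisunderst$philosop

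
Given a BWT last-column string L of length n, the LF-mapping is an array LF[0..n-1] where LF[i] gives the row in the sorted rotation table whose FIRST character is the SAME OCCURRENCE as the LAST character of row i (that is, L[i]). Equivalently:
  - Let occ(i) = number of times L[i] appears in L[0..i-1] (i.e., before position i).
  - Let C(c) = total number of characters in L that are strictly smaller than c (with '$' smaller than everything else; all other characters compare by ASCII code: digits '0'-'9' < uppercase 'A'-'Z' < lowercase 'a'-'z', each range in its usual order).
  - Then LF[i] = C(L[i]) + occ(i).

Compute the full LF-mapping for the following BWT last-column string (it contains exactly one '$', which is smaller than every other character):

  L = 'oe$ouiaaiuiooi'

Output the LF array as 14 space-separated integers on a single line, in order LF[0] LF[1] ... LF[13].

Char counts: '$':1, 'a':2, 'e':1, 'i':4, 'o':4, 'u':2
C (first-col start): C('$')=0, C('a')=1, C('e')=3, C('i')=4, C('o')=8, C('u')=12
L[0]='o': occ=0, LF[0]=C('o')+0=8+0=8
L[1]='e': occ=0, LF[1]=C('e')+0=3+0=3
L[2]='$': occ=0, LF[2]=C('$')+0=0+0=0
L[3]='o': occ=1, LF[3]=C('o')+1=8+1=9
L[4]='u': occ=0, LF[4]=C('u')+0=12+0=12
L[5]='i': occ=0, LF[5]=C('i')+0=4+0=4
L[6]='a': occ=0, LF[6]=C('a')+0=1+0=1
L[7]='a': occ=1, LF[7]=C('a')+1=1+1=2
L[8]='i': occ=1, LF[8]=C('i')+1=4+1=5
L[9]='u': occ=1, LF[9]=C('u')+1=12+1=13
L[10]='i': occ=2, LF[10]=C('i')+2=4+2=6
L[11]='o': occ=2, LF[11]=C('o')+2=8+2=10
L[12]='o': occ=3, LF[12]=C('o')+3=8+3=11
L[13]='i': occ=3, LF[13]=C('i')+3=4+3=7

Answer: 8 3 0 9 12 4 1 2 5 13 6 10 11 7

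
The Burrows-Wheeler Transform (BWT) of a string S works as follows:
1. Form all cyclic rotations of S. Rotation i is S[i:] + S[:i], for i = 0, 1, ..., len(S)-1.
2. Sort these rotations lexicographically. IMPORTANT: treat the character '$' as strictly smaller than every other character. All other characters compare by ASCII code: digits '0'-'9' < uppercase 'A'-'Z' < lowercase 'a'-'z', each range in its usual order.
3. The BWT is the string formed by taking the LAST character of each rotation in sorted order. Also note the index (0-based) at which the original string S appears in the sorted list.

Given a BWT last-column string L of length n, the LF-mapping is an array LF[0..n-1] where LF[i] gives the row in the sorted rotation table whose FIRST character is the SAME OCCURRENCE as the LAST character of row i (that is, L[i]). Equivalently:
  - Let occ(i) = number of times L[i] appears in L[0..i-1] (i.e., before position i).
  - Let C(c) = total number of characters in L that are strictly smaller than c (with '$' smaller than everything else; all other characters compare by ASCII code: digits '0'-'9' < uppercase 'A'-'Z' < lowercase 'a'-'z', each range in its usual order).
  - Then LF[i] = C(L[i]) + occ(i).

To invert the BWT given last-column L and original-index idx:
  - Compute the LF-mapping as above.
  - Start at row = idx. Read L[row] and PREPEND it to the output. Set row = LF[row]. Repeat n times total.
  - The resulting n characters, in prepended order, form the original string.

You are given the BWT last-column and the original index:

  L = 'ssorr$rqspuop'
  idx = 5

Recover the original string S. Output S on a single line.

Answer: qrpusoosrrps$

Derivation:
LF mapping: 9 10 1 6 7 0 8 5 11 3 12 2 4
Walk LF starting at row 5, prepending L[row]:
  step 1: row=5, L[5]='$', prepend. Next row=LF[5]=0
  step 2: row=0, L[0]='s', prepend. Next row=LF[0]=9
  step 3: row=9, L[9]='p', prepend. Next row=LF[9]=3
  step 4: row=3, L[3]='r', prepend. Next row=LF[3]=6
  step 5: row=6, L[6]='r', prepend. Next row=LF[6]=8
  step 6: row=8, L[8]='s', prepend. Next row=LF[8]=11
  step 7: row=11, L[11]='o', prepend. Next row=LF[11]=2
  step 8: row=2, L[2]='o', prepend. Next row=LF[2]=1
  step 9: row=1, L[1]='s', prepend. Next row=LF[1]=10
  step 10: row=10, L[10]='u', prepend. Next row=LF[10]=12
  step 11: row=12, L[12]='p', prepend. Next row=LF[12]=4
  step 12: row=4, L[4]='r', prepend. Next row=LF[4]=7
  step 13: row=7, L[7]='q', prepend. Next row=LF[7]=5
Reversed output: qrpusoosrrps$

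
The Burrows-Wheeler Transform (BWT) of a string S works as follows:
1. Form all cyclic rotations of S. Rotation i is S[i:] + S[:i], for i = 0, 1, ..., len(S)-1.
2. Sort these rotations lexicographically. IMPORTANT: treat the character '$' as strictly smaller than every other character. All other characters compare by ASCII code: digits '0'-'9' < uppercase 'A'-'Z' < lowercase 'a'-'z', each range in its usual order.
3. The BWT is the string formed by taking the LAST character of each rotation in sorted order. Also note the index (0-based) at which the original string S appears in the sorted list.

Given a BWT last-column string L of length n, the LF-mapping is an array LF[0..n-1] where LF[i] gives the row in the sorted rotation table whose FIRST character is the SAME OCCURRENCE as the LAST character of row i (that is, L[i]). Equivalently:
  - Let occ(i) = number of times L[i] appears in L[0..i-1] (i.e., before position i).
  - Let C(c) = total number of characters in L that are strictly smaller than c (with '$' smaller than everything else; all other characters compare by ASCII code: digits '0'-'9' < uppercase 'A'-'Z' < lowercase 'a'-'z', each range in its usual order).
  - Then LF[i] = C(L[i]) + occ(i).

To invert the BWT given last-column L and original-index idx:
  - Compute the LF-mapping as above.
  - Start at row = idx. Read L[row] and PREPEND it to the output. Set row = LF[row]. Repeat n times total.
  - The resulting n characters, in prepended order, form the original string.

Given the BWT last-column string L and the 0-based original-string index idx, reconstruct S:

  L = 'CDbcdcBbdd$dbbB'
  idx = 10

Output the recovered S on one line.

Answer: cbBddDBbbdbdcC$

Derivation:
LF mapping: 3 4 5 9 11 10 1 6 12 13 0 14 7 8 2
Walk LF starting at row 10, prepending L[row]:
  step 1: row=10, L[10]='$', prepend. Next row=LF[10]=0
  step 2: row=0, L[0]='C', prepend. Next row=LF[0]=3
  step 3: row=3, L[3]='c', prepend. Next row=LF[3]=9
  step 4: row=9, L[9]='d', prepend. Next row=LF[9]=13
  step 5: row=13, L[13]='b', prepend. Next row=LF[13]=8
  step 6: row=8, L[8]='d', prepend. Next row=LF[8]=12
  step 7: row=12, L[12]='b', prepend. Next row=LF[12]=7
  step 8: row=7, L[7]='b', prepend. Next row=LF[7]=6
  step 9: row=6, L[6]='B', prepend. Next row=LF[6]=1
  step 10: row=1, L[1]='D', prepend. Next row=LF[1]=4
  step 11: row=4, L[4]='d', prepend. Next row=LF[4]=11
  step 12: row=11, L[11]='d', prepend. Next row=LF[11]=14
  step 13: row=14, L[14]='B', prepend. Next row=LF[14]=2
  step 14: row=2, L[2]='b', prepend. Next row=LF[2]=5
  step 15: row=5, L[5]='c', prepend. Next row=LF[5]=10
Reversed output: cbBddDBbbdbdcC$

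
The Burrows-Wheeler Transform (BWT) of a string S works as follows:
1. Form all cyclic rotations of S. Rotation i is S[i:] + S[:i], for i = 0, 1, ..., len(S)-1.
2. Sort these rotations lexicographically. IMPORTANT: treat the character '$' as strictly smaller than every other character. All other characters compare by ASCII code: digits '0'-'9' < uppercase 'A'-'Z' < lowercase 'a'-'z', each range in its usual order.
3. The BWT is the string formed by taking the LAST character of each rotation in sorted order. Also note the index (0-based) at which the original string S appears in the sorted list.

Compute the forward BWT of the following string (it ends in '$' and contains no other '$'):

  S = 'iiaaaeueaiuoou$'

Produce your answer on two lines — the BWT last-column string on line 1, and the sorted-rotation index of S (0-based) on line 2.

All 15 rotations (rotation i = S[i:]+S[:i]):
  rot[0] = iiaaaeueaiuoou$
  rot[1] = iaaaeueaiuoou$i
  rot[2] = aaaeueaiuoou$ii
  rot[3] = aaeueaiuoou$iia
  rot[4] = aeueaiuoou$iiaa
  rot[5] = eueaiuoou$iiaaa
  rot[6] = ueaiuoou$iiaaae
  rot[7] = eaiuoou$iiaaaeu
  rot[8] = aiuoou$iiaaaeue
  rot[9] = iuoou$iiaaaeuea
  rot[10] = uoou$iiaaaeueai
  rot[11] = oou$iiaaaeueaiu
  rot[12] = ou$iiaaaeueaiuo
  rot[13] = u$iiaaaeueaiuoo
  rot[14] = $iiaaaeueaiuoou
Sorted (with $ < everything):
  sorted[0] = $iiaaaeueaiuoou  (last char: 'u')
  sorted[1] = aaaeueaiuoou$ii  (last char: 'i')
  sorted[2] = aaeueaiuoou$iia  (last char: 'a')
  sorted[3] = aeueaiuoou$iiaa  (last char: 'a')
  sorted[4] = aiuoou$iiaaaeue  (last char: 'e')
  sorted[5] = eaiuoou$iiaaaeu  (last char: 'u')
  sorted[6] = eueaiuoou$iiaaa  (last char: 'a')
  sorted[7] = iaaaeueaiuoou$i  (last char: 'i')
  sorted[8] = iiaaaeueaiuoou$  (last char: '$')
  sorted[9] = iuoou$iiaaaeuea  (last char: 'a')
  sorted[10] = oou$iiaaaeueaiu  (last char: 'u')
  sorted[11] = ou$iiaaaeueaiuo  (last char: 'o')
  sorted[12] = u$iiaaaeueaiuoo  (last char: 'o')
  sorted[13] = ueaiuoou$iiaaae  (last char: 'e')
  sorted[14] = uoou$iiaaaeueai  (last char: 'i')
Last column: uiaaeuai$auooei
Original string S is at sorted index 8

Answer: uiaaeuai$auooei
8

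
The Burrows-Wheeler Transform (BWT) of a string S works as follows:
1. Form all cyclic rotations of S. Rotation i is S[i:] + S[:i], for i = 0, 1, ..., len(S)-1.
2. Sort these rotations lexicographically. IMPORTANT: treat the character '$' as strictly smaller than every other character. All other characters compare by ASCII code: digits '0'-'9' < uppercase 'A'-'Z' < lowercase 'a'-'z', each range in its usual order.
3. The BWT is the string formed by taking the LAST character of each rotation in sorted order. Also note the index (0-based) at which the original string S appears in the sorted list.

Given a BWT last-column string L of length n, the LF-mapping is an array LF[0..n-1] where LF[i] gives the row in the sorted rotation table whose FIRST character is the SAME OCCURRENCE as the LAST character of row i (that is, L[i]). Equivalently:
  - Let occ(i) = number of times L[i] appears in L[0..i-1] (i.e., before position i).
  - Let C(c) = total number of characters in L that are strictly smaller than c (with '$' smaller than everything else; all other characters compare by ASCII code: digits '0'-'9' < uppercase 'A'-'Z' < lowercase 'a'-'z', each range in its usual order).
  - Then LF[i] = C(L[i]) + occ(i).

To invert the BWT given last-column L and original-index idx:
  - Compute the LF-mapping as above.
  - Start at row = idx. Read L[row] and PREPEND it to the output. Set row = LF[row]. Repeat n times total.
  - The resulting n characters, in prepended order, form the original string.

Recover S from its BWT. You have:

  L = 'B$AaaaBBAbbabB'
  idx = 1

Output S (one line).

LF mapping: 3 0 1 7 8 9 4 5 2 11 12 10 13 6
Walk LF starting at row 1, prepending L[row]:
  step 1: row=1, L[1]='$', prepend. Next row=LF[1]=0
  step 2: row=0, L[0]='B', prepend. Next row=LF[0]=3
  step 3: row=3, L[3]='a', prepend. Next row=LF[3]=7
  step 4: row=7, L[7]='B', prepend. Next row=LF[7]=5
  step 5: row=5, L[5]='a', prepend. Next row=LF[5]=9
  step 6: row=9, L[9]='b', prepend. Next row=LF[9]=11
  step 7: row=11, L[11]='a', prepend. Next row=LF[11]=10
  step 8: row=10, L[10]='b', prepend. Next row=LF[10]=12
  step 9: row=12, L[12]='b', prepend. Next row=LF[12]=13
  step 10: row=13, L[13]='B', prepend. Next row=LF[13]=6
  step 11: row=6, L[6]='B', prepend. Next row=LF[6]=4
  step 12: row=4, L[4]='a', prepend. Next row=LF[4]=8
  step 13: row=8, L[8]='A', prepend. Next row=LF[8]=2
  step 14: row=2, L[2]='A', prepend. Next row=LF[2]=1
Reversed output: AAaBBbbabaBaB$

Answer: AAaBBbbabaBaB$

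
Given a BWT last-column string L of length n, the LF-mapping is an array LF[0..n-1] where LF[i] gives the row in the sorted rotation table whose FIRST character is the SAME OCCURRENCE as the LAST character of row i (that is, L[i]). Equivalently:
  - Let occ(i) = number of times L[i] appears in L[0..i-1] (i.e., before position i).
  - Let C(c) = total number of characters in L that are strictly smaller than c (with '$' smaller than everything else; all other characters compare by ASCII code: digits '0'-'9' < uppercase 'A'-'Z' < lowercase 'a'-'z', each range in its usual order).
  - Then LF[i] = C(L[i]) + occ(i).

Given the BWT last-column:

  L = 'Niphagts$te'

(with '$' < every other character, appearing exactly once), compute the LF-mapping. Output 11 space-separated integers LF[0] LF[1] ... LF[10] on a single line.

Answer: 1 6 7 5 2 4 9 8 0 10 3

Derivation:
Char counts: '$':1, 'N':1, 'a':1, 'e':1, 'g':1, 'h':1, 'i':1, 'p':1, 's':1, 't':2
C (first-col start): C('$')=0, C('N')=1, C('a')=2, C('e')=3, C('g')=4, C('h')=5, C('i')=6, C('p')=7, C('s')=8, C('t')=9
L[0]='N': occ=0, LF[0]=C('N')+0=1+0=1
L[1]='i': occ=0, LF[1]=C('i')+0=6+0=6
L[2]='p': occ=0, LF[2]=C('p')+0=7+0=7
L[3]='h': occ=0, LF[3]=C('h')+0=5+0=5
L[4]='a': occ=0, LF[4]=C('a')+0=2+0=2
L[5]='g': occ=0, LF[5]=C('g')+0=4+0=4
L[6]='t': occ=0, LF[6]=C('t')+0=9+0=9
L[7]='s': occ=0, LF[7]=C('s')+0=8+0=8
L[8]='$': occ=0, LF[8]=C('$')+0=0+0=0
L[9]='t': occ=1, LF[9]=C('t')+1=9+1=10
L[10]='e': occ=0, LF[10]=C('e')+0=3+0=3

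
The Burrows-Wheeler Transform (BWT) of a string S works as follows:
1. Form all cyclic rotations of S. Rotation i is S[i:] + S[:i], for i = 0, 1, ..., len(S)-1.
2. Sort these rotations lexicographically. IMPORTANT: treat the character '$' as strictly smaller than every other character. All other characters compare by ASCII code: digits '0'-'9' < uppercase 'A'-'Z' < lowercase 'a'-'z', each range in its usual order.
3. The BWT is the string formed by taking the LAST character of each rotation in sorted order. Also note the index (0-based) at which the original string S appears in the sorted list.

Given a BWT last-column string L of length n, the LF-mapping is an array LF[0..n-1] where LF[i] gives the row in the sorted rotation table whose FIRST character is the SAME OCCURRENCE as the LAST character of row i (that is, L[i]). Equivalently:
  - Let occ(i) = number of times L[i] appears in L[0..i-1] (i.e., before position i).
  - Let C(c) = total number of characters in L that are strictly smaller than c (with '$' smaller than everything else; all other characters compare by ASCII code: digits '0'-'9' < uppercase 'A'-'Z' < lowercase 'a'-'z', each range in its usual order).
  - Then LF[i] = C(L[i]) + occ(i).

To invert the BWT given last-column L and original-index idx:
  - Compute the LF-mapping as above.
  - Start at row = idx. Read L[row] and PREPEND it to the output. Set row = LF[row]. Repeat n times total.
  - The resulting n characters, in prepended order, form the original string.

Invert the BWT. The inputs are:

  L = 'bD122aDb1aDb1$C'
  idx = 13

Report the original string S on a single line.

LF mapping: 12 7 1 4 5 10 8 13 2 11 9 14 3 0 6
Walk LF starting at row 13, prepending L[row]:
  step 1: row=13, L[13]='$', prepend. Next row=LF[13]=0
  step 2: row=0, L[0]='b', prepend. Next row=LF[0]=12
  step 3: row=12, L[12]='1', prepend. Next row=LF[12]=3
  step 4: row=3, L[3]='2', prepend. Next row=LF[3]=4
  step 5: row=4, L[4]='2', prepend. Next row=LF[4]=5
  step 6: row=5, L[5]='a', prepend. Next row=LF[5]=10
  step 7: row=10, L[10]='D', prepend. Next row=LF[10]=9
  step 8: row=9, L[9]='a', prepend. Next row=LF[9]=11
  step 9: row=11, L[11]='b', prepend. Next row=LF[11]=14
  step 10: row=14, L[14]='C', prepend. Next row=LF[14]=6
  step 11: row=6, L[6]='D', prepend. Next row=LF[6]=8
  step 12: row=8, L[8]='1', prepend. Next row=LF[8]=2
  step 13: row=2, L[2]='1', prepend. Next row=LF[2]=1
  step 14: row=1, L[1]='D', prepend. Next row=LF[1]=7
  step 15: row=7, L[7]='b', prepend. Next row=LF[7]=13
Reversed output: bD11DCbaDa221b$

Answer: bD11DCbaDa221b$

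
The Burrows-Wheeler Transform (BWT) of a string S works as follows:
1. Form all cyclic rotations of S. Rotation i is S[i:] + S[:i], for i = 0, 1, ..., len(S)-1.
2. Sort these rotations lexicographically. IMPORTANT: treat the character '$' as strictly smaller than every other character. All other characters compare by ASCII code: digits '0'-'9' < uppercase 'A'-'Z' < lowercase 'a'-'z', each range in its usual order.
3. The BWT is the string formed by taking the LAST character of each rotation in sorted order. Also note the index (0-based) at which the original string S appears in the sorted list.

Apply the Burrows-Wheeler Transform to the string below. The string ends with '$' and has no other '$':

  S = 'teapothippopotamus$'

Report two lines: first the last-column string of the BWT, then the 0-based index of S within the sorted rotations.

All 19 rotations (rotation i = S[i:]+S[:i]):
  rot[0] = teapothippopotamus$
  rot[1] = eapothippopotamus$t
  rot[2] = apothippopotamus$te
  rot[3] = pothippopotamus$tea
  rot[4] = othippopotamus$teap
  rot[5] = thippopotamus$teapo
  rot[6] = hippopotamus$teapot
  rot[7] = ippopotamus$teapoth
  rot[8] = ppopotamus$teapothi
  rot[9] = popotamus$teapothip
  rot[10] = opotamus$teapothipp
  rot[11] = potamus$teapothippo
  rot[12] = otamus$teapothippop
  rot[13] = tamus$teapothippopo
  rot[14] = amus$teapothippopot
  rot[15] = mus$teapothippopota
  rot[16] = us$teapothippopotam
  rot[17] = s$teapothippopotamu
  rot[18] = $teapothippopotamus
Sorted (with $ < everything):
  sorted[0] = $teapothippopotamus  (last char: 's')
  sorted[1] = amus$teapothippopot  (last char: 't')
  sorted[2] = apothippopotamus$te  (last char: 'e')
  sorted[3] = eapothippopotamus$t  (last char: 't')
  sorted[4] = hippopotamus$teapot  (last char: 't')
  sorted[5] = ippopotamus$teapoth  (last char: 'h')
  sorted[6] = mus$teapothippopota  (last char: 'a')
  sorted[7] = opotamus$teapothipp  (last char: 'p')
  sorted[8] = otamus$teapothippop  (last char: 'p')
  sorted[9] = othippopotamus$teap  (last char: 'p')
  sorted[10] = popotamus$teapothip  (last char: 'p')
  sorted[11] = potamus$teapothippo  (last char: 'o')
  sorted[12] = pothippopotamus$tea  (last char: 'a')
  sorted[13] = ppopotamus$teapothi  (last char: 'i')
  sorted[14] = s$teapothippopotamu  (last char: 'u')
  sorted[15] = tamus$teapothippopo  (last char: 'o')
  sorted[16] = teapothippopotamus$  (last char: '$')
  sorted[17] = thippopotamus$teapo  (last char: 'o')
  sorted[18] = us$teapothippopotam  (last char: 'm')
Last column: stetthappppoaiuo$om
Original string S is at sorted index 16

Answer: stetthappppoaiuo$om
16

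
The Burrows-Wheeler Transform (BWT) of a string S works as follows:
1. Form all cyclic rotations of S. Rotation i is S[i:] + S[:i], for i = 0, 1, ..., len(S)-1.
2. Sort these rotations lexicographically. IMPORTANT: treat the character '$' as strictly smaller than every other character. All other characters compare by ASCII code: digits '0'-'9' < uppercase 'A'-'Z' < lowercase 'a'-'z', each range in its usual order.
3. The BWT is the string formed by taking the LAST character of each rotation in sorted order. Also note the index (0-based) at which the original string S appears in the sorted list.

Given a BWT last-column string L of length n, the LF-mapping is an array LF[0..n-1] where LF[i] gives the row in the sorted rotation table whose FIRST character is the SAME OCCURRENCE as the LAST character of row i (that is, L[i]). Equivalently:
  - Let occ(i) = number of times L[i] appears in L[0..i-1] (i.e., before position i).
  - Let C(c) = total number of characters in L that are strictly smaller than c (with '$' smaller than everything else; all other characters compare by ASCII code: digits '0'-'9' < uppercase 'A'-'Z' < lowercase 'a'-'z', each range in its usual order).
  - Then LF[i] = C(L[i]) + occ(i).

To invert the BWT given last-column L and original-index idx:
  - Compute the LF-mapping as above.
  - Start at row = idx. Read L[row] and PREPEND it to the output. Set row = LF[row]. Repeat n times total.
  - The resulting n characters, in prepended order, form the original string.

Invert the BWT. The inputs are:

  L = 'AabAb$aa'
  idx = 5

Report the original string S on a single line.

LF mapping: 1 3 6 2 7 0 4 5
Walk LF starting at row 5, prepending L[row]:
  step 1: row=5, L[5]='$', prepend. Next row=LF[5]=0
  step 2: row=0, L[0]='A', prepend. Next row=LF[0]=1
  step 3: row=1, L[1]='a', prepend. Next row=LF[1]=3
  step 4: row=3, L[3]='A', prepend. Next row=LF[3]=2
  step 5: row=2, L[2]='b', prepend. Next row=LF[2]=6
  step 6: row=6, L[6]='a', prepend. Next row=LF[6]=4
  step 7: row=4, L[4]='b', prepend. Next row=LF[4]=7
  step 8: row=7, L[7]='a', prepend. Next row=LF[7]=5
Reversed output: ababAaA$

Answer: ababAaA$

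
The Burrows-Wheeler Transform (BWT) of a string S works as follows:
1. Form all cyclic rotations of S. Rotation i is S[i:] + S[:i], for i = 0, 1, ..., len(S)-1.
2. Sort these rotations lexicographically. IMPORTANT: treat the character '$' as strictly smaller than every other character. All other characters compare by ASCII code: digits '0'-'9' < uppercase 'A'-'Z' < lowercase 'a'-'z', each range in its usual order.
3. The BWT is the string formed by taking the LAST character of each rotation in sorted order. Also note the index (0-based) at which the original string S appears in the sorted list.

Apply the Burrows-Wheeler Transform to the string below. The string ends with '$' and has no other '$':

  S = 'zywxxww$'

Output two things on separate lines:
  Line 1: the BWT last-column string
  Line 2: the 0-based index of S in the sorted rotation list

All 8 rotations (rotation i = S[i:]+S[:i]):
  rot[0] = zywxxww$
  rot[1] = ywxxww$z
  rot[2] = wxxww$zy
  rot[3] = xxww$zyw
  rot[4] = xww$zywx
  rot[5] = ww$zywxx
  rot[6] = w$zywxxw
  rot[7] = $zywxxww
Sorted (with $ < everything):
  sorted[0] = $zywxxww  (last char: 'w')
  sorted[1] = w$zywxxw  (last char: 'w')
  sorted[2] = ww$zywxx  (last char: 'x')
  sorted[3] = wxxww$zy  (last char: 'y')
  sorted[4] = xww$zywx  (last char: 'x')
  sorted[5] = xxww$zyw  (last char: 'w')
  sorted[6] = ywxxww$z  (last char: 'z')
  sorted[7] = zywxxww$  (last char: '$')
Last column: wwxyxwz$
Original string S is at sorted index 7

Answer: wwxyxwz$
7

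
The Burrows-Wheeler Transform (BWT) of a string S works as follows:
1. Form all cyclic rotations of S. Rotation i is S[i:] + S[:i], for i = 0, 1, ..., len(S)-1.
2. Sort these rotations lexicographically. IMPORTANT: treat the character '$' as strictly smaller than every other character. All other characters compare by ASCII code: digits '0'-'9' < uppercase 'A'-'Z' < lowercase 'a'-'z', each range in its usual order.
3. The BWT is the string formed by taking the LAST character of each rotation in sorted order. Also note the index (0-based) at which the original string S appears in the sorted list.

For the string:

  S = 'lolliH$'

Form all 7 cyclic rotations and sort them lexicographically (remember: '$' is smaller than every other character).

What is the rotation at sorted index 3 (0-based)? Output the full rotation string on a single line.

All 7 rotations (rotation i = S[i:]+S[:i]):
  rot[0] = lolliH$
  rot[1] = olliH$l
  rot[2] = lliH$lo
  rot[3] = liH$lol
  rot[4] = iH$loll
  rot[5] = H$lolli
  rot[6] = $lolliH
Sorted (with $ < everything):
  sorted[0] = $lolliH
  sorted[1] = H$lolli
  sorted[2] = iH$loll
  sorted[3] = liH$lol
  sorted[4] = lliH$lo
  sorted[5] = lolliH$
  sorted[6] = olliH$l
sorted[3] = liH$lol

Answer: liH$lol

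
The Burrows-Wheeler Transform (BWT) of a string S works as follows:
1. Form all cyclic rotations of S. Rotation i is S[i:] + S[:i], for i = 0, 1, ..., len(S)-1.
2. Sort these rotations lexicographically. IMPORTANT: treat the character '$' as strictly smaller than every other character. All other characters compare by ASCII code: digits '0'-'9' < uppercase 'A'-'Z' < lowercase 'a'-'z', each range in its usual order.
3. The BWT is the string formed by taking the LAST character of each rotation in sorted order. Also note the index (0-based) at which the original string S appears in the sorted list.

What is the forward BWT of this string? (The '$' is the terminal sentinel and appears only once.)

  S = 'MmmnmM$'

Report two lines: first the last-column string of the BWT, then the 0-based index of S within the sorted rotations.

Answer: Mm$nMmm
2

Derivation:
All 7 rotations (rotation i = S[i:]+S[:i]):
  rot[0] = MmmnmM$
  rot[1] = mmnmM$M
  rot[2] = mnmM$Mm
  rot[3] = nmM$Mmm
  rot[4] = mM$Mmmn
  rot[5] = M$Mmmnm
  rot[6] = $MmmnmM
Sorted (with $ < everything):
  sorted[0] = $MmmnmM  (last char: 'M')
  sorted[1] = M$Mmmnm  (last char: 'm')
  sorted[2] = MmmnmM$  (last char: '$')
  sorted[3] = mM$Mmmn  (last char: 'n')
  sorted[4] = mmnmM$M  (last char: 'M')
  sorted[5] = mnmM$Mm  (last char: 'm')
  sorted[6] = nmM$Mmm  (last char: 'm')
Last column: Mm$nMmm
Original string S is at sorted index 2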